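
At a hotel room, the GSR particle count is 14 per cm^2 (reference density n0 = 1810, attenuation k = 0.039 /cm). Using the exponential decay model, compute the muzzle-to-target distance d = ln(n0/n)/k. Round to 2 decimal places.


GSR distance calculation:
n0/n = 1810 / 14 = 129.285714
ln(n0/n) = 4.862025
d = 4.862025 / 0.039 = 124.67 cm

124.67


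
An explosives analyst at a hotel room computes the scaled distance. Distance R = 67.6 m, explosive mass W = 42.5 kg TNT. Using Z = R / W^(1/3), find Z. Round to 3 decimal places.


Scaled distance calculation:
W^(1/3) = 42.5^(1/3) = 3.489766
Z = R / W^(1/3) = 67.6 / 3.489766
Z = 19.371 m/kg^(1/3)

19.371


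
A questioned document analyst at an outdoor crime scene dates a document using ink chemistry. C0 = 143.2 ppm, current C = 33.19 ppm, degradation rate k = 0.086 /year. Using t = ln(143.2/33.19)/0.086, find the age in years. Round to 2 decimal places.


Document age estimation:
C0/C = 143.2 / 33.19 = 4.314553
ln(C0/C) = 1.461994
t = 1.461994 / 0.086 = 17.00 years

17.00


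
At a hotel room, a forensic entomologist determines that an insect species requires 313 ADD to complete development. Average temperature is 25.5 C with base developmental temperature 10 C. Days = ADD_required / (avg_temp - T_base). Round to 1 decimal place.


Insect development time:
Effective temperature = avg_temp - T_base = 25.5 - 10 = 15.5 C
Days = ADD / effective_temp = 313 / 15.5 = 20.2 days

20.2


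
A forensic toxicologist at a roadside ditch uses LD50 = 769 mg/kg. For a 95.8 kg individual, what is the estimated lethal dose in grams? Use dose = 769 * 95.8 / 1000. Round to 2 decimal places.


Lethal dose calculation:
Lethal dose = LD50 * body_weight / 1000
= 769 * 95.8 / 1000
= 73670.2 / 1000
= 73.67 g

73.67


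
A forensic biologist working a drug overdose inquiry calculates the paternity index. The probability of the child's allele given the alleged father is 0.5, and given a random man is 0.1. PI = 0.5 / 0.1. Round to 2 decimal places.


Paternity Index calculation:
PI = P(allele|father) / P(allele|random)
PI = 0.5 / 0.1
PI = 5.00

5.00


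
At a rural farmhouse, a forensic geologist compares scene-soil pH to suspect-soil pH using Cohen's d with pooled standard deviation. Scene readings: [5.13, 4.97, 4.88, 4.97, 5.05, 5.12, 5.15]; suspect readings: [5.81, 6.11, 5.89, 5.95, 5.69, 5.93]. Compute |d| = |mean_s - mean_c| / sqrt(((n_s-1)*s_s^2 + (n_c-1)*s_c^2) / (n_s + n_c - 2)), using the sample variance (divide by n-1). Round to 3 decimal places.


Pooled-variance Cohen's d for soil pH comparison:
Scene mean = 35.27 / 7 = 5.038571
Suspect mean = 35.38 / 6 = 5.896667
Scene sample variance s_s^2 = 0.010348
Suspect sample variance s_c^2 = 0.019947
Pooled variance = ((n_s-1)*s_s^2 + (n_c-1)*s_c^2) / (n_s + n_c - 2) = 0.014711
Pooled SD = sqrt(0.014711) = 0.121289
Mean difference = -0.858095
|d| = |-0.858095| / 0.121289 = 7.075

7.075


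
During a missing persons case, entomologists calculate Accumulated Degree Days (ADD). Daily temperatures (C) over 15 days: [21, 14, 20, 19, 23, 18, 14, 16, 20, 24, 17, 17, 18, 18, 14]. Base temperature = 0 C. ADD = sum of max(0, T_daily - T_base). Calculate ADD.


Computing ADD day by day:
Day 1: max(0, 21 - 0) = 21
Day 2: max(0, 14 - 0) = 14
Day 3: max(0, 20 - 0) = 20
Day 4: max(0, 19 - 0) = 19
Day 5: max(0, 23 - 0) = 23
Day 6: max(0, 18 - 0) = 18
Day 7: max(0, 14 - 0) = 14
Day 8: max(0, 16 - 0) = 16
Day 9: max(0, 20 - 0) = 20
Day 10: max(0, 24 - 0) = 24
Day 11: max(0, 17 - 0) = 17
Day 12: max(0, 17 - 0) = 17
Day 13: max(0, 18 - 0) = 18
Day 14: max(0, 18 - 0) = 18
Day 15: max(0, 14 - 0) = 14
Total ADD = 273

273


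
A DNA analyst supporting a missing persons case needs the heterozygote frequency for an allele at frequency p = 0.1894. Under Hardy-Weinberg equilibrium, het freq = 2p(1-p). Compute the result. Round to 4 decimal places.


Hardy-Weinberg heterozygote frequency:
q = 1 - p = 1 - 0.1894 = 0.8106
2pq = 2 * 0.1894 * 0.8106 = 0.3071

0.3071


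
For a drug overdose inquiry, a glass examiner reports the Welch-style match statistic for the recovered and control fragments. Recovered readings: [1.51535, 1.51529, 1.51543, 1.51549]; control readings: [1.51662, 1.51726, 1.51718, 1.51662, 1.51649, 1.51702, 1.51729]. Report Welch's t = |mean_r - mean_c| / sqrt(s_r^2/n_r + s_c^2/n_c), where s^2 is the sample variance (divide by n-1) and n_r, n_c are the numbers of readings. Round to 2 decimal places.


Welch's t-criterion for glass RI comparison:
Recovered mean = sum / n_r = 6.06156 / 4 = 1.51539
Control mean = sum / n_c = 10.61848 / 7 = 1.5169257
Recovered sample variance s_r^2 = 7.73333e-09
Control sample variance s_c^2 = 1.15795e-07
Welch SE (unpooled) = sqrt(s_r^2/n_r + s_c^2/n_c) = sqrt(1.93333e-09 + 1.65422e-08) = sqrt(1.84755e-08) = 0.000135925
|mean_r - mean_c| = 0.00153571
t = 0.00153571 / 0.000135925 = 11.30

11.30


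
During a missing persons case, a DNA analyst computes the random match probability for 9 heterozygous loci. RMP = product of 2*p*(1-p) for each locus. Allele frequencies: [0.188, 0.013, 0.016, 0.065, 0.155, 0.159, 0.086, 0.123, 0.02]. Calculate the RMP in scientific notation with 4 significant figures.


Computing RMP for 9 loci:
Locus 1: 2 * 0.188 * 0.812 = 0.305312
Locus 2: 2 * 0.013 * 0.987 = 0.025662
Locus 3: 2 * 0.016 * 0.984 = 0.031488
Locus 4: 2 * 0.065 * 0.935 = 0.12155
Locus 5: 2 * 0.155 * 0.845 = 0.26195
Locus 6: 2 * 0.159 * 0.841 = 0.267438
Locus 7: 2 * 0.086 * 0.914 = 0.157208
Locus 8: 2 * 0.123 * 0.877 = 0.215742
Locus 9: 2 * 0.02 * 0.98 = 0.0392
RMP = 2.793e-09

2.793e-09


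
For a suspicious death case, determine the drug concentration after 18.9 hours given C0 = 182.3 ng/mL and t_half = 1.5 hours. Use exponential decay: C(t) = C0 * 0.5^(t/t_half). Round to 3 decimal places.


Drug concentration decay:
Number of half-lives = t / t_half = 18.9 / 1.5 = 12.6
Decay factor = 0.5^12.6 = 0.00016107
C(t) = 182.3 * 0.00016107 = 0.029 ng/mL

0.029


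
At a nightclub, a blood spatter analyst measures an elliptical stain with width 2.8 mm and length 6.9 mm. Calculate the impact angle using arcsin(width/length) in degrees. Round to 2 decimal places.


Blood spatter impact angle calculation:
width / length = 2.8 / 6.9 = 0.405797
angle = arcsin(0.405797)
angle = 23.94 degrees

23.94


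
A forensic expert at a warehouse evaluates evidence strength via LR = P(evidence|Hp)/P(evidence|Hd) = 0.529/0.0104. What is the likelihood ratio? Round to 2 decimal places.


Likelihood ratio calculation:
LR = P(E|Hp) / P(E|Hd)
LR = 0.529 / 0.0104
LR = 50.87

50.87


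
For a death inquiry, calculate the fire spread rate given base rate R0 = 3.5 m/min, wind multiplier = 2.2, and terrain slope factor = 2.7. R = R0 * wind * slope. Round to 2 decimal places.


Fire spread rate calculation:
R = R0 * wind_factor * slope_factor
= 3.5 * 2.2 * 2.7
= 7.7 * 2.7
= 20.79 m/min

20.79


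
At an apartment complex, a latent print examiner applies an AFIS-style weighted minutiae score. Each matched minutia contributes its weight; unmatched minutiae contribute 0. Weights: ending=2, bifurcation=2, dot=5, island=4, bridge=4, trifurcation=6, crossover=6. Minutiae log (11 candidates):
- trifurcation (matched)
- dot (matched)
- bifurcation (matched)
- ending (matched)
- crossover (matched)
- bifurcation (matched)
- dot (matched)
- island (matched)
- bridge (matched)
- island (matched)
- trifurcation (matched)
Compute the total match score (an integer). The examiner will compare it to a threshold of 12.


Weighted minutiae match score:
  trifurcation: matched, +6 (running total 6)
  dot: matched, +5 (running total 11)
  bifurcation: matched, +2 (running total 13)
  ending: matched, +2 (running total 15)
  crossover: matched, +6 (running total 21)
  bifurcation: matched, +2 (running total 23)
  dot: matched, +5 (running total 28)
  island: matched, +4 (running total 32)
  bridge: matched, +4 (running total 36)
  island: matched, +4 (running total 40)
  trifurcation: matched, +6 (running total 46)
Total score = 46
Threshold = 12; verdict = identification

46


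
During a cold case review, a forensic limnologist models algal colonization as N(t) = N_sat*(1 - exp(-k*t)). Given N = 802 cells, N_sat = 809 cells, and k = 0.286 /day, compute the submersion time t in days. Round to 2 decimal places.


PMSI from diatom colonization curve:
N / N_sat = 802 / 809 = 0.991347
1 - N/N_sat = 0.008653
ln(1 - N/N_sat) = -4.749849
t = -ln(1 - N/N_sat) / k = -(-4.749849) / 0.286 = 16.61 days

16.61


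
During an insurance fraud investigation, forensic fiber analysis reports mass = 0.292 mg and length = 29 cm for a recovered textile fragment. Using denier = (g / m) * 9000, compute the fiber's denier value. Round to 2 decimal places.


Denier calculation:
Mass in grams = 0.292 mg / 1000 = 0.000292 g
Length in meters = 29 cm / 100 = 0.29 m
Linear density = mass / length = 0.000292 / 0.29 = 0.0010069 g/m
Denier = (g/m) * 9000 = 0.0010069 * 9000 = 9.06

9.06


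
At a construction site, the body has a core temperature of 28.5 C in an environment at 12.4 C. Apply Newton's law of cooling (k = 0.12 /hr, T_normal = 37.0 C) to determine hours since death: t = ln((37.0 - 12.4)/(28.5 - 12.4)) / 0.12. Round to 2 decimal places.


Using Newton's law of cooling:
t = ln((T_normal - T_ambient) / (T_body - T_ambient)) / k
T_normal - T_ambient = 24.6
T_body - T_ambient = 16.1
Ratio = 1.52795
ln(ratio) = 0.423927
t = 0.423927 / 0.12 = 3.53 hours

3.53


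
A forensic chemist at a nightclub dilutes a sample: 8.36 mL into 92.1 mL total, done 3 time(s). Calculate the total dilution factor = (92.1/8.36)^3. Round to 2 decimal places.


Dilution factor calculation:
Single dilution = V_total / V_sample = 92.1 / 8.36 ≈ 11.016746
Number of dilutions = 3
Total DF = (92.1 / 8.36)^3 (full precision, rounded at the end) = 1337.09

1337.09


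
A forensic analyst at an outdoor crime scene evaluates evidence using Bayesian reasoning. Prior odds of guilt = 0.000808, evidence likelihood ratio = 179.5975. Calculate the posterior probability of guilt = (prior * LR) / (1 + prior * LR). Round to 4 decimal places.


Bayesian evidence evaluation:
Posterior odds = prior_odds * LR = 0.000808 * 179.5975 = 0.1451148
Posterior probability = posterior_odds / (1 + posterior_odds)
= 0.1451148 / (1 + 0.1451148)
= 0.1451148 / 1.1451148
= 0.1267

0.1267


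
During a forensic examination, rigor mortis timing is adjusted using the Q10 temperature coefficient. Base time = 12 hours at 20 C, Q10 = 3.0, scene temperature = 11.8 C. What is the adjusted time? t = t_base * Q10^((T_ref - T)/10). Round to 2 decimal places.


Rigor mortis time adjustment:
Exponent = (T_ref - T_actual) / 10 = (20 - 11.8) / 10 = 0.82
Q10 factor = 3.0^0.82 = 2.46172
t_adjusted = 12 * 2.46172 = 29.54 hours

29.54


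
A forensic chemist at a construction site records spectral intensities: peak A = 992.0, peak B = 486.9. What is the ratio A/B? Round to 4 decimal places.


Spectral peak ratio:
Peak A = 992.0 counts
Peak B = 486.9 counts
Ratio = 992.0 / 486.9 = 2.0374

2.0374


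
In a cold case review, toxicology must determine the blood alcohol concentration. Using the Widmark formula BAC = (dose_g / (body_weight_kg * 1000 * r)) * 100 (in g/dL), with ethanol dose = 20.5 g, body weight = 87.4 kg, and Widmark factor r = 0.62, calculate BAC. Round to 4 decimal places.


Applying the Widmark formula:
BAC = (dose_g / (body_wt * 1000 * r)) * 100
Denominator = 87.4 * 1000 * 0.62 = 54188
BAC = (20.5 / 54188) * 100
BAC = 0.0378 g/dL

0.0378


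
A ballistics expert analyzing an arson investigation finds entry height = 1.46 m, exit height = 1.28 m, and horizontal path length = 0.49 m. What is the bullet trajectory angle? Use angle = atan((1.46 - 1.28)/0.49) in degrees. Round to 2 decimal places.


Bullet trajectory angle:
Height difference = 1.46 - 1.28 = 0.18 m
angle = atan(0.18 / 0.49)
angle = atan(0.367347)
angle = 20.17 degrees

20.17


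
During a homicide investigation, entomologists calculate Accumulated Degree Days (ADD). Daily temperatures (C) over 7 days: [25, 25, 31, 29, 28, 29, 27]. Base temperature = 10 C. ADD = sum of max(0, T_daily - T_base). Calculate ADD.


Computing ADD day by day:
Day 1: max(0, 25 - 10) = 15
Day 2: max(0, 25 - 10) = 15
Day 3: max(0, 31 - 10) = 21
Day 4: max(0, 29 - 10) = 19
Day 5: max(0, 28 - 10) = 18
Day 6: max(0, 29 - 10) = 19
Day 7: max(0, 27 - 10) = 17
Total ADD = 124

124


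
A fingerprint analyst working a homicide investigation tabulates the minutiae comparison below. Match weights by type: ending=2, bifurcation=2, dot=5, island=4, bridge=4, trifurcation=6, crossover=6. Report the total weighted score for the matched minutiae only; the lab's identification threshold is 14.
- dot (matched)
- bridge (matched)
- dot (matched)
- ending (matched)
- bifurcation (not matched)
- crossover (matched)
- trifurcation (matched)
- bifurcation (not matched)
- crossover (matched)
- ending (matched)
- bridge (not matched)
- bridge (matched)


Weighted minutiae match score:
  dot: matched, +5 (running total 5)
  bridge: matched, +4 (running total 9)
  dot: matched, +5 (running total 14)
  ending: matched, +2 (running total 16)
  bifurcation: not matched, +0
  crossover: matched, +6 (running total 22)
  trifurcation: matched, +6 (running total 28)
  bifurcation: not matched, +0
  crossover: matched, +6 (running total 34)
  ending: matched, +2 (running total 36)
  bridge: not matched, +0
  bridge: matched, +4 (running total 40)
Total score = 40
Threshold = 14; verdict = identification

40


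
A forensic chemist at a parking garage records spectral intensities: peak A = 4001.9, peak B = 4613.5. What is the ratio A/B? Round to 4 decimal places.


Spectral peak ratio:
Peak A = 4001.9 counts
Peak B = 4613.5 counts
Ratio = 4001.9 / 4613.5 = 0.8674

0.8674


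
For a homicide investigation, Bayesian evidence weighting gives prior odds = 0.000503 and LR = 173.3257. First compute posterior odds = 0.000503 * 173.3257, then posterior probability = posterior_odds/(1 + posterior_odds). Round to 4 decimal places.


Bayesian evidence evaluation:
Posterior odds = prior_odds * LR = 0.000503 * 173.3257 = 0.08718283
Posterior probability = posterior_odds / (1 + posterior_odds)
= 0.08718283 / (1 + 0.08718283)
= 0.08718283 / 1.08718283
= 0.0802

0.0802


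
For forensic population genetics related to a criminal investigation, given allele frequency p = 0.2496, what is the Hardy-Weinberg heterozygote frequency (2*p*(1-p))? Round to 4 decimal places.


Hardy-Weinberg heterozygote frequency:
q = 1 - p = 1 - 0.2496 = 0.7504
2pq = 2 * 0.2496 * 0.7504 = 0.3746

0.3746


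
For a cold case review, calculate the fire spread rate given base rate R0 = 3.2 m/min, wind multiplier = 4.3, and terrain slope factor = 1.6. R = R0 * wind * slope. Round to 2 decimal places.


Fire spread rate calculation:
R = R0 * wind_factor * slope_factor
= 3.2 * 4.3 * 1.6
= 13.76 * 1.6
= 22.02 m/min

22.02


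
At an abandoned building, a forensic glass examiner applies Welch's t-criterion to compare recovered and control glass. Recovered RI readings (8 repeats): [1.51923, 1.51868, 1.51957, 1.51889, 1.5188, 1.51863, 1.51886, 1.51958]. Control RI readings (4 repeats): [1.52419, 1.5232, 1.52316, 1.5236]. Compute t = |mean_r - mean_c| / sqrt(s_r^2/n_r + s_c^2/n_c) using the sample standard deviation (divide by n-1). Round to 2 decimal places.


Welch's t-criterion for glass RI comparison:
Recovered mean = sum / n_r = 12.15224 / 8 = 1.51903
Control mean = sum / n_c = 6.09415 / 4 = 1.5235375
Recovered sample variance s_r^2 = 1.45429e-07
Control sample variance s_c^2 = 2.28692e-07
Welch SE (unpooled) = sqrt(s_r^2/n_r + s_c^2/n_c) = sqrt(1.81786e-08 + 5.71729e-08) = sqrt(7.53515e-08) = 0.000274502
|mean_r - mean_c| = 0.0045075
t = 0.0045075 / 0.000274502 = 16.42

16.42


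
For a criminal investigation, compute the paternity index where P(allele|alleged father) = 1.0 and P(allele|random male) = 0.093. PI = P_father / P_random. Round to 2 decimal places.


Paternity Index calculation:
PI = P(allele|father) / P(allele|random)
PI = 1.0 / 0.093
PI = 10.75

10.75


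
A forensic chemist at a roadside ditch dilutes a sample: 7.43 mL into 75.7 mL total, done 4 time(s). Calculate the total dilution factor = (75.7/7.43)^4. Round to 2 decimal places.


Dilution factor calculation:
Single dilution = V_total / V_sample = 75.7 / 7.43 ≈ 10.188425
Number of dilutions = 4
Total DF = (75.7 / 7.43)^4 (full precision, rounded at the end) = 10775.27

10775.27


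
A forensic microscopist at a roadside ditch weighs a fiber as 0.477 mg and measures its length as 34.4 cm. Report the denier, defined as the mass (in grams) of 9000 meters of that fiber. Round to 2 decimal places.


Denier calculation:
Mass in grams = 0.477 mg / 1000 = 0.000477 g
Length in meters = 34.4 cm / 100 = 0.344 m
Linear density = mass / length = 0.000477 / 0.344 = 0.00138663 g/m
Denier = (g/m) * 9000 = 0.00138663 * 9000 = 12.48

12.48


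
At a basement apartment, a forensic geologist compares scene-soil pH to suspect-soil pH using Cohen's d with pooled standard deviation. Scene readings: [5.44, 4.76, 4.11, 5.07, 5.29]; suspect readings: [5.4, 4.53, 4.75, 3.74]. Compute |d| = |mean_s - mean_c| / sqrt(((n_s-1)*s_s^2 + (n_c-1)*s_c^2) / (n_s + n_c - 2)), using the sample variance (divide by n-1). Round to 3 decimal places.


Pooled-variance Cohen's d for soil pH comparison:
Scene mean = 24.67 / 5 = 4.934
Suspect mean = 18.42 / 4 = 4.605
Scene sample variance s_s^2 = 0.27763
Suspect sample variance s_c^2 = 0.468967
Pooled variance = ((n_s-1)*s_s^2 + (n_c-1)*s_c^2) / (n_s + n_c - 2) = 0.359631
Pooled SD = sqrt(0.359631) = 0.599692
Mean difference = 0.329
|d| = |0.329| / 0.599692 = 0.549

0.549


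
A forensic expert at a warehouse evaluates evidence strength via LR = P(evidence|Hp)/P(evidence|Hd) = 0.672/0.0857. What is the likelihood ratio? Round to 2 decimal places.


Likelihood ratio calculation:
LR = P(E|Hp) / P(E|Hd)
LR = 0.672 / 0.0857
LR = 7.84

7.84


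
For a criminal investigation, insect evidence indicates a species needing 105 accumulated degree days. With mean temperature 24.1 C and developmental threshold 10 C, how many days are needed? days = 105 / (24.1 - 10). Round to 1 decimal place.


Insect development time:
Effective temperature = avg_temp - T_base = 24.1 - 10 = 14.1 C
Days = ADD / effective_temp = 105 / 14.1 = 7.4 days

7.4


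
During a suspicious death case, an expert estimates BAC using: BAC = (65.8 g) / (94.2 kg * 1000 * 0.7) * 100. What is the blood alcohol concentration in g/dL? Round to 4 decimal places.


Applying the Widmark formula:
BAC = (dose_g / (body_wt * 1000 * r)) * 100
Denominator = 94.2 * 1000 * 0.7 = 65940
BAC = (65.8 / 65940) * 100
BAC = 0.0998 g/dL

0.0998


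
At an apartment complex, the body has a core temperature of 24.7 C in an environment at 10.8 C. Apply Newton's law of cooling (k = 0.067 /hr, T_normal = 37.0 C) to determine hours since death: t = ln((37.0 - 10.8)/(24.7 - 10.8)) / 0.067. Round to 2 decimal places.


Using Newton's law of cooling:
t = ln((T_normal - T_ambient) / (T_body - T_ambient)) / k
T_normal - T_ambient = 26.2
T_body - T_ambient = 13.9
Ratio = 1.884892
ln(ratio) = 0.633871
t = 0.633871 / 0.067 = 9.46 hours

9.46


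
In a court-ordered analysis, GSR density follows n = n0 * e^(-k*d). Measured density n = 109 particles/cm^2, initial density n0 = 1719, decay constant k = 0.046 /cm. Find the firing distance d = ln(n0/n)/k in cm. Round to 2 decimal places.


GSR distance calculation:
n0/n = 1719 / 109 = 15.770642
ln(n0/n) = 2.75815
d = 2.75815 / 0.046 = 59.96 cm

59.96


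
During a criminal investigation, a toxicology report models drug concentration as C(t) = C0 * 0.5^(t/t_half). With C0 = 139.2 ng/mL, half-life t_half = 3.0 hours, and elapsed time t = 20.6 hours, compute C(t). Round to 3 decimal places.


Drug concentration decay:
Number of half-lives = t / t_half = 20.6 / 3.0 = 6.866667
Decay factor = 0.5^6.866667 = 0.00856894
C(t) = 139.2 * 0.00856894 = 1.193 ng/mL

1.193


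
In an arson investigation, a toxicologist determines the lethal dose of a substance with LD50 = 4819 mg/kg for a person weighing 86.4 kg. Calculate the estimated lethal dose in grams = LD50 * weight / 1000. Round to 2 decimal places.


Lethal dose calculation:
Lethal dose = LD50 * body_weight / 1000
= 4819 * 86.4 / 1000
= 416361.6 / 1000
= 416.36 g

416.36


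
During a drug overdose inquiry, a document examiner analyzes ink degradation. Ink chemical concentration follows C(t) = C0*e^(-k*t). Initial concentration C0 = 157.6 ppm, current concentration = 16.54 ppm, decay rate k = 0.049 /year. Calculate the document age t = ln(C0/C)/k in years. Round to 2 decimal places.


Document age estimation:
C0/C = 157.6 / 16.54 = 9.528416
ln(C0/C) = 2.254278
t = 2.254278 / 0.049 = 46.01 years

46.01


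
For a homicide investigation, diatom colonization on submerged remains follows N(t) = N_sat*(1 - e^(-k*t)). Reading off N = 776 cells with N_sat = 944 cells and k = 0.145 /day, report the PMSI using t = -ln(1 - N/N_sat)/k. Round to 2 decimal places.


PMSI from diatom colonization curve:
N / N_sat = 776 / 944 = 0.822034
1 - N/N_sat = 0.177966
ln(1 - N/N_sat) = -1.726163
t = -ln(1 - N/N_sat) / k = -(-1.726163) / 0.145 = 11.90 days

11.90


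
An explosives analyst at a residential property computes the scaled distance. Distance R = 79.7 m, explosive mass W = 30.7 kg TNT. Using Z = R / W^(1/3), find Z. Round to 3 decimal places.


Scaled distance calculation:
W^(1/3) = 30.7^(1/3) = 3.131214
Z = R / W^(1/3) = 79.7 / 3.131214
Z = 25.453 m/kg^(1/3)

25.453


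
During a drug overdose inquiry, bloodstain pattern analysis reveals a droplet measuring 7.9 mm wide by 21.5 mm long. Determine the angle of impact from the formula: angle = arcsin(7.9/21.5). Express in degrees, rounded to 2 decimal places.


Blood spatter impact angle calculation:
width / length = 7.9 / 21.5 = 0.367442
angle = arcsin(0.367442)
angle = 21.56 degrees

21.56


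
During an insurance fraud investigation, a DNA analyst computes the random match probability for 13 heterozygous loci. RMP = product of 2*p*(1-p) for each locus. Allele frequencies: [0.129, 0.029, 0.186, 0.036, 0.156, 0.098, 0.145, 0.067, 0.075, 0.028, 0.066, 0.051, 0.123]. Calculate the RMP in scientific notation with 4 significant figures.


Computing RMP for 13 loci:
Locus 1: 2 * 0.129 * 0.871 = 0.224718
Locus 2: 2 * 0.029 * 0.971 = 0.056318
Locus 3: 2 * 0.186 * 0.814 = 0.302808
Locus 4: 2 * 0.036 * 0.964 = 0.069408
Locus 5: 2 * 0.156 * 0.844 = 0.263328
Locus 6: 2 * 0.098 * 0.902 = 0.176792
Locus 7: 2 * 0.145 * 0.855 = 0.24795
Locus 8: 2 * 0.067 * 0.933 = 0.125022
Locus 9: 2 * 0.075 * 0.925 = 0.13875
Locus 10: 2 * 0.028 * 0.972 = 0.054432
Locus 11: 2 * 0.066 * 0.934 = 0.123288
Locus 12: 2 * 0.051 * 0.949 = 0.096798
Locus 13: 2 * 0.123 * 0.877 = 0.215742
RMP = 7.464e-12

7.464e-12


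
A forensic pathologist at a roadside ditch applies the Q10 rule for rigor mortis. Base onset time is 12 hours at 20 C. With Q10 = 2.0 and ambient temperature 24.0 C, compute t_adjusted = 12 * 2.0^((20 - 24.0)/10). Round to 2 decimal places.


Rigor mortis time adjustment:
Exponent = (T_ref - T_actual) / 10 = (20 - 24.0) / 10 = -0.4
Q10 factor = 2.0^-0.4 = 0.75786
t_adjusted = 12 * 0.75786 = 9.09 hours

9.09


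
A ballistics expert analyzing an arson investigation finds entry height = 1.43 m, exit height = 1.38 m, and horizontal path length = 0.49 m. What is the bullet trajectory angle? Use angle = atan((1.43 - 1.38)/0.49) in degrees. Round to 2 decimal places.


Bullet trajectory angle:
Height difference = 1.43 - 1.38 = 0.05 m
angle = atan(0.05 / 0.49)
angle = atan(0.102041)
angle = 5.83 degrees

5.83


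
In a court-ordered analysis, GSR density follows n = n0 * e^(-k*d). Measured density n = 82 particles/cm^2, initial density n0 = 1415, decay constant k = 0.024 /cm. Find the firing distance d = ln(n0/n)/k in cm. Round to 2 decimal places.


GSR distance calculation:
n0/n = 1415 / 82 = 17.256098
ln(n0/n) = 2.848166
d = 2.848166 / 0.024 = 118.67 cm

118.67


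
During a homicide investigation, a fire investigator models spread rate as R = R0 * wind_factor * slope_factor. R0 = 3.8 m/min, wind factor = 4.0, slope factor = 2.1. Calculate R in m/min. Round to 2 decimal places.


Fire spread rate calculation:
R = R0 * wind_factor * slope_factor
= 3.8 * 4.0 * 2.1
= 15.2 * 2.1
= 31.92 m/min

31.92


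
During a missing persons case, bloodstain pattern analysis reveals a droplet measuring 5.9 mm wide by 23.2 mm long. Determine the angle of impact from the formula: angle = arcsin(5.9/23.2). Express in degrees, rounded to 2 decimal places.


Blood spatter impact angle calculation:
width / length = 5.9 / 23.2 = 0.25431
angle = arcsin(0.25431)
angle = 14.73 degrees

14.73


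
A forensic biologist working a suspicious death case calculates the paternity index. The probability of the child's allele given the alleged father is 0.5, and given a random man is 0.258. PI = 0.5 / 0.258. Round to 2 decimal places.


Paternity Index calculation:
PI = P(allele|father) / P(allele|random)
PI = 0.5 / 0.258
PI = 1.94

1.94


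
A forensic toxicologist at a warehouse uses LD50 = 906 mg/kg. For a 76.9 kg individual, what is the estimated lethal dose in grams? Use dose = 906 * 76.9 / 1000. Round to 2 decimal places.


Lethal dose calculation:
Lethal dose = LD50 * body_weight / 1000
= 906 * 76.9 / 1000
= 69671.4 / 1000
= 69.67 g

69.67


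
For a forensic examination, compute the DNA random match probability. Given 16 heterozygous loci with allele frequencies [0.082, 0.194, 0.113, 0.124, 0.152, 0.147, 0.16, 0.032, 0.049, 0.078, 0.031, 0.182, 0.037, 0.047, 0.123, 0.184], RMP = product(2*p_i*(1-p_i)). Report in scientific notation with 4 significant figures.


Computing RMP for 16 loci:
Locus 1: 2 * 0.082 * 0.918 = 0.150552
Locus 2: 2 * 0.194 * 0.806 = 0.312728
Locus 3: 2 * 0.113 * 0.887 = 0.200462
Locus 4: 2 * 0.124 * 0.876 = 0.217248
Locus 5: 2 * 0.152 * 0.848 = 0.257792
Locus 6: 2 * 0.147 * 0.853 = 0.250782
Locus 7: 2 * 0.16 * 0.84 = 0.2688
Locus 8: 2 * 0.032 * 0.968 = 0.061952
Locus 9: 2 * 0.049 * 0.951 = 0.093198
Locus 10: 2 * 0.078 * 0.922 = 0.143832
Locus 11: 2 * 0.031 * 0.969 = 0.060078
Locus 12: 2 * 0.182 * 0.818 = 0.297752
Locus 13: 2 * 0.037 * 0.963 = 0.071262
Locus 14: 2 * 0.047 * 0.953 = 0.089582
Locus 15: 2 * 0.123 * 0.877 = 0.215742
Locus 16: 2 * 0.184 * 0.816 = 0.300288
RMP = 2.189e-13

2.189e-13


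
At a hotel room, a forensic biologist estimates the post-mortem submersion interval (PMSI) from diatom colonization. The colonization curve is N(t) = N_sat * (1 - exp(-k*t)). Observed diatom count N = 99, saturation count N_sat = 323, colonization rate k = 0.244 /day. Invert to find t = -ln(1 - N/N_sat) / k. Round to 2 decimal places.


PMSI from diatom colonization curve:
N / N_sat = 99 / 323 = 0.306502
1 - N/N_sat = 0.693498
ln(1 - N/N_sat) = -0.366007
t = -ln(1 - N/N_sat) / k = -(-0.366007) / 0.244 = 1.50 days

1.50


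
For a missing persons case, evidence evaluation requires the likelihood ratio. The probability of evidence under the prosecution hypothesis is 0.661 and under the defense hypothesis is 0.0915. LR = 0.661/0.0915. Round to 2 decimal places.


Likelihood ratio calculation:
LR = P(E|Hp) / P(E|Hd)
LR = 0.661 / 0.0915
LR = 7.22

7.22


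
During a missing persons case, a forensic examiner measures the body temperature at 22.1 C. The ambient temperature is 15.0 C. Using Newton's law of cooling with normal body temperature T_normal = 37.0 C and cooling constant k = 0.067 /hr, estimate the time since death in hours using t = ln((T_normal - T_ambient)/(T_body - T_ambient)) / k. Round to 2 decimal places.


Using Newton's law of cooling:
t = ln((T_normal - T_ambient) / (T_body - T_ambient)) / k
T_normal - T_ambient = 22.0
T_body - T_ambient = 7.1
Ratio = 3.098592
ln(ratio) = 1.130948
t = 1.130948 / 0.067 = 16.88 hours

16.88


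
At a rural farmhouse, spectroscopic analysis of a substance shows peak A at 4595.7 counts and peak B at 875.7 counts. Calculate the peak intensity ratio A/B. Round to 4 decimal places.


Spectral peak ratio:
Peak A = 4595.7 counts
Peak B = 875.7 counts
Ratio = 4595.7 / 875.7 = 5.2480

5.2480


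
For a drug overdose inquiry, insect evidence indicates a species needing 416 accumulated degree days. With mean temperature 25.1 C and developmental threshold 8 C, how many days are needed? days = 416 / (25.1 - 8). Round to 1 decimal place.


Insect development time:
Effective temperature = avg_temp - T_base = 25.1 - 8 = 17.1 C
Days = ADD / effective_temp = 416 / 17.1 = 24.3 days

24.3


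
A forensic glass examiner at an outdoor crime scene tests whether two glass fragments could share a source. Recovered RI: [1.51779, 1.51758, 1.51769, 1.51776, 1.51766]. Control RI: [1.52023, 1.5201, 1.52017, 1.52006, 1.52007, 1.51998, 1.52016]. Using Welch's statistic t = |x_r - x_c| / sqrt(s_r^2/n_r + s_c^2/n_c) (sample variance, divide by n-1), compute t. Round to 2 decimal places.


Welch's t-criterion for glass RI comparison:
Recovered mean = sum / n_r = 7.58848 / 5 = 1.517696
Control mean = sum / n_c = 10.64077 / 7 = 1.52011
Recovered sample variance s_r^2 = 6.93e-09
Control sample variance s_c^2 = 6.93333e-09
Welch SE (unpooled) = sqrt(s_r^2/n_r + s_c^2/n_c) = sqrt(1.386e-09 + 9.90476e-10) = sqrt(2.37648e-09) = 4.87492e-05
|mean_r - mean_c| = 0.002414
t = 0.002414 / 4.87492e-05 = 49.52

49.52


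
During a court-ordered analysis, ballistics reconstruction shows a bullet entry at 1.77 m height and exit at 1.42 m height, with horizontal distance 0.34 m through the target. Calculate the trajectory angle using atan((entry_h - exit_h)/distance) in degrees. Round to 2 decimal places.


Bullet trajectory angle:
Height difference = 1.77 - 1.42 = 0.35 m
angle = atan(0.35 / 0.34)
angle = atan(1.029412)
angle = 45.83 degrees

45.83


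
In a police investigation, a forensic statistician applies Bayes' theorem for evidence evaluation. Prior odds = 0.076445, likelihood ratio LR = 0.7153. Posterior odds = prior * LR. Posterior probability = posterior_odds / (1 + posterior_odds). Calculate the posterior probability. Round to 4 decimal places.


Bayesian evidence evaluation:
Posterior odds = prior_odds * LR = 0.076445 * 0.7153 = 0.05468111
Posterior probability = posterior_odds / (1 + posterior_odds)
= 0.05468111 / (1 + 0.05468111)
= 0.05468111 / 1.05468111
= 0.0518

0.0518


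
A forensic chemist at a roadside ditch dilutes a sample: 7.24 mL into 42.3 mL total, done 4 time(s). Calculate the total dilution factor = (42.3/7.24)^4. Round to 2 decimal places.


Dilution factor calculation:
Single dilution = V_total / V_sample = 42.3 / 7.24 ≈ 5.842541
Number of dilutions = 4
Total DF = (42.3 / 7.24)^4 (full precision, rounded at the end) = 1165.22

1165.22


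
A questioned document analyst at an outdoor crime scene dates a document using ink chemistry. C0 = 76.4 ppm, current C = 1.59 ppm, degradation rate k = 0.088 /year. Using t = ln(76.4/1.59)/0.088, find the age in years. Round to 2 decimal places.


Document age estimation:
C0/C = 76.4 / 1.59 = 48.050314
ln(C0/C) = 3.872249
t = 3.872249 / 0.088 = 44.00 years

44.00


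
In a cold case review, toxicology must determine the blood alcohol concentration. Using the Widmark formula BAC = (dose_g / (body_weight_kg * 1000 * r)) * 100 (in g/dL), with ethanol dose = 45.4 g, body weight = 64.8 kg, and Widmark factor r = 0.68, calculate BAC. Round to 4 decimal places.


Applying the Widmark formula:
BAC = (dose_g / (body_wt * 1000 * r)) * 100
Denominator = 64.8 * 1000 * 0.68 = 44064
BAC = (45.4 / 44064) * 100
BAC = 0.1030 g/dL

0.1030


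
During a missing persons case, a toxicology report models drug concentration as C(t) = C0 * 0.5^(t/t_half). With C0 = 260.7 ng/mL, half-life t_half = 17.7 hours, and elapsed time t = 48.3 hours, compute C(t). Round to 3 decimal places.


Drug concentration decay:
Number of half-lives = t / t_half = 48.3 / 17.7 = 2.728814
Decay factor = 0.5^2.728814 = 0.15084994
C(t) = 260.7 * 0.15084994 = 39.327 ng/mL

39.327


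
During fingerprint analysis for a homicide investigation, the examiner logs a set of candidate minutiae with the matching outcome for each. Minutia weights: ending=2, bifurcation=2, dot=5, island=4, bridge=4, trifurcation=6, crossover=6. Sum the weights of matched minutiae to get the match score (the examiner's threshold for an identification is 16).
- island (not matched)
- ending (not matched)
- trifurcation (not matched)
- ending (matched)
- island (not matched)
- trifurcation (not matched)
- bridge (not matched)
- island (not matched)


Weighted minutiae match score:
  island: not matched, +0
  ending: not matched, +0
  trifurcation: not matched, +0
  ending: matched, +2 (running total 2)
  island: not matched, +0
  trifurcation: not matched, +0
  bridge: not matched, +0
  island: not matched, +0
Total score = 2
Threshold = 16; verdict = inconclusive

2


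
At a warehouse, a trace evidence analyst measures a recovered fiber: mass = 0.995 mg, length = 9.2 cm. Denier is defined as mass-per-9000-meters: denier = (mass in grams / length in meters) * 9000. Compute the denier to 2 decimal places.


Denier calculation:
Mass in grams = 0.995 mg / 1000 = 0.000995 g
Length in meters = 9.2 cm / 100 = 0.092 m
Linear density = mass / length = 0.000995 / 0.092 = 0.01081522 g/m
Denier = (g/m) * 9000 = 0.01081522 * 9000 = 97.34

97.34


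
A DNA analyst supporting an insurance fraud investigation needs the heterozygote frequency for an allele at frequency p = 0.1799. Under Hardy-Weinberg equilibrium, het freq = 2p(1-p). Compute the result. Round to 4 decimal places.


Hardy-Weinberg heterozygote frequency:
q = 1 - p = 1 - 0.1799 = 0.8201
2pq = 2 * 0.1799 * 0.8201 = 0.2951

0.2951


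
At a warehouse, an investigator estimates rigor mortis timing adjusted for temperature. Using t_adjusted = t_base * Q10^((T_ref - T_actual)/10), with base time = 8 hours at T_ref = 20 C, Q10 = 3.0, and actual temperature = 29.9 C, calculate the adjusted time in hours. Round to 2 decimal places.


Rigor mortis time adjustment:
Exponent = (T_ref - T_actual) / 10 = (20 - 29.9) / 10 = -0.99
Q10 factor = 3.0^-0.99 = 0.33702
t_adjusted = 8 * 0.33702 = 2.70 hours

2.70


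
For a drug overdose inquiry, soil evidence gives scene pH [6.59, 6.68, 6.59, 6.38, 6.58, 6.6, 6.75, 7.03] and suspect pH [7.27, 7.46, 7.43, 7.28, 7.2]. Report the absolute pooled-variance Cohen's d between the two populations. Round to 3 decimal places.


Pooled-variance Cohen's d for soil pH comparison:
Scene mean = 53.2 / 8 = 6.65
Suspect mean = 36.64 / 5 = 7.328
Scene sample variance s_s^2 = 0.034686
Suspect sample variance s_c^2 = 0.01247
Pooled variance = ((n_s-1)*s_s^2 + (n_c-1)*s_c^2) / (n_s + n_c - 2) = 0.026607
Pooled SD = sqrt(0.026607) = 0.163117
Mean difference = -0.678
|d| = |-0.678| / 0.163117 = 4.157

4.157


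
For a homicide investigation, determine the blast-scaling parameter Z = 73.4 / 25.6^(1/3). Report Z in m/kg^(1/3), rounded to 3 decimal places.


Scaled distance calculation:
W^(1/3) = 25.6^(1/3) = 2.947225
Z = R / W^(1/3) = 73.4 / 2.947225
Z = 24.905 m/kg^(1/3)

24.905


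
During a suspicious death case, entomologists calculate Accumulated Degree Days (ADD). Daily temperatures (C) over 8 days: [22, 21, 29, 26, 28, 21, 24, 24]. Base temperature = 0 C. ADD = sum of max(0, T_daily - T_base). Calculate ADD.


Computing ADD day by day:
Day 1: max(0, 22 - 0) = 22
Day 2: max(0, 21 - 0) = 21
Day 3: max(0, 29 - 0) = 29
Day 4: max(0, 26 - 0) = 26
Day 5: max(0, 28 - 0) = 28
Day 6: max(0, 21 - 0) = 21
Day 7: max(0, 24 - 0) = 24
Day 8: max(0, 24 - 0) = 24
Total ADD = 195

195


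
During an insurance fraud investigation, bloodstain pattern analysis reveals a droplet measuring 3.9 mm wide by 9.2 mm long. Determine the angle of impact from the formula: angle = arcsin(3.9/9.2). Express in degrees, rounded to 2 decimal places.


Blood spatter impact angle calculation:
width / length = 3.9 / 9.2 = 0.423913
angle = arcsin(0.423913)
angle = 25.08 degrees

25.08


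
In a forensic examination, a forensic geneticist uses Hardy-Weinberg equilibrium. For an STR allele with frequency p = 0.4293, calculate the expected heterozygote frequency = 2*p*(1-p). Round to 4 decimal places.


Hardy-Weinberg heterozygote frequency:
q = 1 - p = 1 - 0.4293 = 0.5707
2pq = 2 * 0.4293 * 0.5707 = 0.4900

0.4900


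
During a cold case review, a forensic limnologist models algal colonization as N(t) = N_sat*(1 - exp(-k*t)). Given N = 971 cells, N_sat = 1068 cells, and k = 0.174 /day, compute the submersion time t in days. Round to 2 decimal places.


PMSI from diatom colonization curve:
N / N_sat = 971 / 1068 = 0.909176
1 - N/N_sat = 0.090824
ln(1 - N/N_sat) = -2.398832
t = -ln(1 - N/N_sat) / k = -(-2.398832) / 0.174 = 13.79 days

13.79


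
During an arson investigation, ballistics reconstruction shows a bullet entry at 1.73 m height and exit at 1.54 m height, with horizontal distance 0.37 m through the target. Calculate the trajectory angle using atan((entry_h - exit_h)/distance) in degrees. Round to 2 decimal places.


Bullet trajectory angle:
Height difference = 1.73 - 1.54 = 0.19 m
angle = atan(0.19 / 0.37)
angle = atan(0.513514)
angle = 27.18 degrees

27.18


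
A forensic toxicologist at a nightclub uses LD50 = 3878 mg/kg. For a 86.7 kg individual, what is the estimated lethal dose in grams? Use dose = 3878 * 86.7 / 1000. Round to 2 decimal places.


Lethal dose calculation:
Lethal dose = LD50 * body_weight / 1000
= 3878 * 86.7 / 1000
= 336222.6 / 1000
= 336.22 g

336.22


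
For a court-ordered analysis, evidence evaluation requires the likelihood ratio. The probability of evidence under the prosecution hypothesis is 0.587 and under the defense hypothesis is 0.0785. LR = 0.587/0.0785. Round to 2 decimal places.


Likelihood ratio calculation:
LR = P(E|Hp) / P(E|Hd)
LR = 0.587 / 0.0785
LR = 7.48

7.48


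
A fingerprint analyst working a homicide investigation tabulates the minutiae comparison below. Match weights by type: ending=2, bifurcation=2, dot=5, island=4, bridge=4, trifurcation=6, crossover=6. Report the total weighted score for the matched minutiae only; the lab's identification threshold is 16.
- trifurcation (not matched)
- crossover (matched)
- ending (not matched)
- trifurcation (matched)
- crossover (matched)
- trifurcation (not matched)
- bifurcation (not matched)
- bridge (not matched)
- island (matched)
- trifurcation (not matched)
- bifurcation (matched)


Weighted minutiae match score:
  trifurcation: not matched, +0
  crossover: matched, +6 (running total 6)
  ending: not matched, +0
  trifurcation: matched, +6 (running total 12)
  crossover: matched, +6 (running total 18)
  trifurcation: not matched, +0
  bifurcation: not matched, +0
  bridge: not matched, +0
  island: matched, +4 (running total 22)
  trifurcation: not matched, +0
  bifurcation: matched, +2 (running total 24)
Total score = 24
Threshold = 16; verdict = identification

24


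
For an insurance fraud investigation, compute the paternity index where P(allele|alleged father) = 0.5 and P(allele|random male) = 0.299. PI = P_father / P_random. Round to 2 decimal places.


Paternity Index calculation:
PI = P(allele|father) / P(allele|random)
PI = 0.5 / 0.299
PI = 1.67

1.67


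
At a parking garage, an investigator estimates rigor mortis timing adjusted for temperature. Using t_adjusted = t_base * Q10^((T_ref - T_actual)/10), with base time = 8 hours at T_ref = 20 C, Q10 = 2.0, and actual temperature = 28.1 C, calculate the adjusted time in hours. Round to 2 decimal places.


Rigor mortis time adjustment:
Exponent = (T_ref - T_actual) / 10 = (20 - 28.1) / 10 = -0.81
Q10 factor = 2.0^-0.81 = 0.57038
t_adjusted = 8 * 0.57038 = 4.56 hours

4.56


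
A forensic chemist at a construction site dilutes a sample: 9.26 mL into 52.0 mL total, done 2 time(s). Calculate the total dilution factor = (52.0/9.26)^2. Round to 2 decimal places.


Dilution factor calculation:
Single dilution = V_total / V_sample = 52.0 / 9.26 ≈ 5.615551
Number of dilutions = 2
Total DF = (52.0 / 9.26)^2 (full precision, rounded at the end) = 31.53

31.53
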